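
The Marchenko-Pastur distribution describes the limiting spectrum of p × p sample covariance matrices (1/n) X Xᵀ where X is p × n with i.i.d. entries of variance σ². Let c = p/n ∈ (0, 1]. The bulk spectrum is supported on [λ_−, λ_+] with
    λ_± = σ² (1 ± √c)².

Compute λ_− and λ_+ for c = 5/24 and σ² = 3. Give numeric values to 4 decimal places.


c = 5/24 = 0.208333; √c = 0.456435.
λ_− = σ² (1 − √c)² = 3 · (1 − 0.456435)² = 3 · (0.543565)² = 0.886387.
λ_+ = σ² (1 + √c)² = 3 · (1 + 0.456435)² = 3 · (1.456435)² = 6.363613.

Rounded to 4 decimal places: λ_− ≈ 0.8864, λ_+ ≈ 6.3636.


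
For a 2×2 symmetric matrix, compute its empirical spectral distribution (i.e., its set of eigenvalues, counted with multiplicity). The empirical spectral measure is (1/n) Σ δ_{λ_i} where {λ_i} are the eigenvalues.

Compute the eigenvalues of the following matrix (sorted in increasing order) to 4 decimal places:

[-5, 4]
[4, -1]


Since M is real symmetric, both eigenvalues are real; they are the roots of det(λI − M) = λ² − (tr M) λ + det M.
tr M = -5 + (-1) = -6.
det M = (-5)·(-1) − 4² = 5 − 16 = -11.
Characteristic polynomial: λ² + 6λ − 11 = 0.
Discriminant Δ = (tr M)² − 4·det M = 36 − (-44) = 80; √Δ = 8.944272.
λ = (tr M ± √Δ)/2 = (-6 ± 8.944272)/2, giving (tr M − √Δ)/2 = -7.4721 and (tr M + √Δ)/2 = 1.4721.

Eigenvalues sorted in increasing order: [-7.4721, 1.4721].


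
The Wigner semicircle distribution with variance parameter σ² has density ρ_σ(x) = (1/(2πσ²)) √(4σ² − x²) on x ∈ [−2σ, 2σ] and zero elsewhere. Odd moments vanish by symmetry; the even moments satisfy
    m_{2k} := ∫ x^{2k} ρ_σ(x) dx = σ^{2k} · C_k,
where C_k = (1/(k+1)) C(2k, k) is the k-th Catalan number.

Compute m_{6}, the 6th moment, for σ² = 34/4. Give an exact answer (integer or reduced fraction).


By the scaled semicircle moment identity, m_{2k} = σ^{2k} · C_k with k = 3.
C_3 = (1/(k+1)) · C(2k, k) = (1/4) · C(6, 3) = (1/4) · 20 = 5.
σ^{2k} = (σ²)^k = (34/4)^3 = 4913/8.

Therefore m_{6} = σ^{6} · C_3 = (4913/8) · 5 = 24565/8.


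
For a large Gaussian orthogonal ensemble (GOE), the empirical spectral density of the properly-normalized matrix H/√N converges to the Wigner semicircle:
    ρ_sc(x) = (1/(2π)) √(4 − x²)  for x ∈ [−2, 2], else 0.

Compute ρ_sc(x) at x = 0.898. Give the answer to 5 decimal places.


ρ_sc(x) = (1/(2π)) √(4 − x²). With x = 0.898:
  4 − x² = 4 − (0.898)² = 4 − 0.806404 = 3.193596.
  √(4 − x²) = 1.787064.
  1/(2π) = 0.159155.
  ρ_sc(0.898) = 0.159155 · 1.787064 = 0.284420.

Rounded to 5 decimal places: ρ_sc(0.898) ≈ 0.28442.


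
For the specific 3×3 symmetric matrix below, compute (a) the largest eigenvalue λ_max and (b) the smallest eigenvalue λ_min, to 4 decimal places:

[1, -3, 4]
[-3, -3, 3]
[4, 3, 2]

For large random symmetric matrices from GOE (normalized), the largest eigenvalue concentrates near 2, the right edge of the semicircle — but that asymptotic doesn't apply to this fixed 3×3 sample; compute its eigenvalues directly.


Since M is real symmetric, all three eigenvalues are real; they are the roots of det(λI − M) = λ³ − (tr M) λ² + s λ − det M, where s is the sum of the principal 2×2 minors.
tr M = 1 + (-3) + 2 = 0.
s = (1·(-3) − (-3)²) + (1·2 − 4²) + ((-3)·2 − 3²) = -12 + (-14) + (-15) = -41.
det M (expand along row 1) = 1·(-15) − (-3)·(-18) + 4·3 = -57.
Characteristic polynomial: λ³ − 41λ + 57 = 0.
Substitute λ = y + (tr M)/3 = y + 0.000000 to remove the quadratic term: y³ + p·y + q = 0 with p = s − (tr M)²/3 = -41.000000 and q = −2(tr M)³/27 + (tr M)·s/3 − det M = 57.000000.
Three real roots ⇒ use the trigonometric (Viète) form: r = 2√(−p/3) = 7.393691, φ = arccos(3q/(p·r)) = arccos(-0.564093) = 2.170131 rad.
y_k = r·cos(φ/3 − 2πk/3) for k = 0, 1, 2 gives y = 5.542124, 1.467293, -7.009416.
λ_k = y_k + 0.000000 gives λ = 5.5421, 1.4673, -7.0094 (check: the sum is 0.0000 = tr M).

Hence λ_max = 5.5421 and λ_min = -7.0094.


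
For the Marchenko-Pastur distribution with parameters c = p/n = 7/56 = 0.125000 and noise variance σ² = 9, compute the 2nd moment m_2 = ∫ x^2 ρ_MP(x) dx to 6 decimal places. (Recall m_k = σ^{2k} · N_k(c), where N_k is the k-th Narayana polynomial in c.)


E[X²] = σ⁴ (1 + c) (second MP moment). With σ² = 9 (so σ⁴ = 81) and c = 7/56 = 0.125000: E[X²] = 81 · (1 + 0.125000) = 81 · 1.125000.

So E[X^2] = 91.125000.


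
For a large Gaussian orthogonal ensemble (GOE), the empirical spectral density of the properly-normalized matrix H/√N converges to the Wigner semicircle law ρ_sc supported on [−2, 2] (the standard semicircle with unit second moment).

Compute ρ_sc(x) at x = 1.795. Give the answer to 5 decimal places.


ρ_sc(x) = (1/(2π)) √(4 − x²). With x = 1.795:
  4 − x² = 4 − (1.795)² = 4 − 3.222025 = 0.777975.
  √(4 − x²) = 0.882029.
  1/(2π) = 0.159155.
  ρ_sc(1.795) = 0.159155 · 0.882029 = 0.140379.

Rounded to 5 decimal places: ρ_sc(1.795) ≈ 0.14038.


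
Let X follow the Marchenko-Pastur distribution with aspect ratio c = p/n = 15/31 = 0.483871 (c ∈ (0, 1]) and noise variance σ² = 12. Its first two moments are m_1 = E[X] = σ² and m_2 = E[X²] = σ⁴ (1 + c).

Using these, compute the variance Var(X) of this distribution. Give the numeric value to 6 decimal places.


m_1 = E[X] = σ² = 12, so m_1² = 144.
m_2 = E[X²] = σ⁴ (1 + c) = 144 · (1 + 0.483871) = 144 · 1.483871 = 213.677419.
(Note m_2 − m_1² simplifies to c · σ⁴ = 0.483871 · 144.)

Var(X) = m_2 − m_1² = 213.677419 − 144 = 69.677419.


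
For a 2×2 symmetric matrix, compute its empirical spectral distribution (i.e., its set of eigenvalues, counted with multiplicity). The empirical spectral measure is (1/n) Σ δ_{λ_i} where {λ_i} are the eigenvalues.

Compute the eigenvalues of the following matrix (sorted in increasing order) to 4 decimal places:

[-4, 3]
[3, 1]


Since M is real symmetric, both eigenvalues are real; they are the roots of det(λI − M) = λ² − (tr M) λ + det M.
tr M = -4 + 1 = -3.
det M = (-4)·1 − 3² = -4 − 9 = -13.
Characteristic polynomial: λ² + 3λ − 13 = 0.
Discriminant Δ = (tr M)² − 4·det M = 9 − (-52) = 61; √Δ = 7.810250.
λ = (tr M ± √Δ)/2 = (-3 ± 7.810250)/2, giving (tr M − √Δ)/2 = -5.4051 and (tr M + √Δ)/2 = 2.4051.

Eigenvalues sorted in increasing order: [-5.4051, 2.4051].


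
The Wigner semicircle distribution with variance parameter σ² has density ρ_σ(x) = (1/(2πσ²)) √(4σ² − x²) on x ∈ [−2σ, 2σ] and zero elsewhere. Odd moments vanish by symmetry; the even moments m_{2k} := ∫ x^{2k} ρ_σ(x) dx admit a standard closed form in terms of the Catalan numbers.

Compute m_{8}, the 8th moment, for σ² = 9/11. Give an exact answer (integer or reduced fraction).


By the scaled semicircle moment identity, m_{2k} = σ^{2k} · C_k with k = 4.
C_4 = (1/(k+1)) · C(2k, k) = (1/5) · C(8, 4) = (1/5) · 70 = 14.
σ^{2k} = (σ²)^k = (9/11)^4 = 6561/14641.

Therefore m_{8} = σ^{8} · C_4 = (6561/14641) · 14 = 91854/14641.


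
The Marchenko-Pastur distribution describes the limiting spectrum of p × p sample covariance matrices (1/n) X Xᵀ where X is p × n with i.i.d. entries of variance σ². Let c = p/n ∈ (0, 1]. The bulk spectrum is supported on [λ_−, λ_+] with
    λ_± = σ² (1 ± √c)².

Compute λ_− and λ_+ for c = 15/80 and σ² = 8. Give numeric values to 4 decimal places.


c = 15/80 = 0.187500; √c = 0.433013.
λ_− = σ² (1 − √c)² = 8 · (1 − 0.433013)² = 8 · (0.566987)² = 2.571797.
λ_+ = σ² (1 + √c)² = 8 · (1 + 0.433013)² = 8 · (1.433013)² = 16.428203.

Rounded to 4 decimal places: λ_− ≈ 2.5718, λ_+ ≈ 16.4282.


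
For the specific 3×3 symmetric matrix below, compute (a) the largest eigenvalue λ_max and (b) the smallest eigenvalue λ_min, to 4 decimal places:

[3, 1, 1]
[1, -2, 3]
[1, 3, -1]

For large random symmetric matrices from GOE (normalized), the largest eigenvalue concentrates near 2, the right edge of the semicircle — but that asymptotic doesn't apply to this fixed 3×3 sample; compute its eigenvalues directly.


Since M is real symmetric, all three eigenvalues are real; they are the roots of det(λI − M) = λ³ − (tr M) λ² + s λ − det M, where s is the sum of the principal 2×2 minors.
tr M = 3 + (-2) + (-1) = 0.
s = (3·(-2) − 1²) + (3·(-1) − 1²) + ((-2)·(-1) − 3²) = -7 + (-4) + (-7) = -18.
det M (expand along row 1) = 3·(-7) − 1·(-4) + 1·5 = -12.
Characteristic polynomial: λ³ − 18λ + 12 = 0.
Substitute λ = y + (tr M)/3 = y + 0.000000 to remove the quadratic term: y³ + p·y + q = 0 with p = s − (tr M)²/3 = -18.000000 and q = −2(tr M)³/27 + (tr M)·s/3 − det M = 12.000000.
Three real roots ⇒ use the trigonometric (Viète) form: r = 2√(−p/3) = 4.898979, φ = arccos(3q/(p·r)) = arccos(-0.408248) = 1.991331 rad.
y_k = r·cos(φ/3 − 2πk/3) for k = 0, 1, 2 gives y = 3.858784, 0.684483, -4.543267.
λ_k = y_k + 0.000000 gives λ = 3.8588, 0.6845, -4.5433 (check: the sum is 0.0000 = tr M).

Hence λ_max = 3.8588 and λ_min = -4.5433.


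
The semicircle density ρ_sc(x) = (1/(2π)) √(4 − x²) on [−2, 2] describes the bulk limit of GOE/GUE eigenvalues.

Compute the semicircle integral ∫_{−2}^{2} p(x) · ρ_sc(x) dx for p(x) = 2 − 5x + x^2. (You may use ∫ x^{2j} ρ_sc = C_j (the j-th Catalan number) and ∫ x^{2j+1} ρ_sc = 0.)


Write p(x) = Σ a_i x^i, split into monomials and integrate each against ρ_sc separately.
Using ∫ x^{2j} ρ_sc = C_j = (1/(j+1)) C(2j, j) (Catalan numbers) and ∫ x^{2j+1} ρ_sc = 0 (odd monomials vanish by symmetry):
  i = 0 (even): a_0 · C_{0} = 2 · 1 = 2
  i = 1 (odd): ∫ x^1 ρ_sc = 0 (vanishes)
  i = 2 (even): a_2 · C_{1} = 1 · 1 = 1

Summing the contributions: ∫_{−2}^{2} p(x) ρ_sc(x) dx = 2 + 1 = 3.


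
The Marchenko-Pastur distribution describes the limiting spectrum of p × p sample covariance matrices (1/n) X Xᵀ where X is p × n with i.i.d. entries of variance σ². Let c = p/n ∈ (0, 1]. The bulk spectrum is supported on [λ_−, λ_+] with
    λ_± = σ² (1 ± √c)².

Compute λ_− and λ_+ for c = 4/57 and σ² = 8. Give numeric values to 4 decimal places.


c = 4/57 = 0.070175; √c = 0.264906.
λ_− = σ² (1 − √c)² = 8 · (1 − 0.264906)² = 8 · (0.735094)² = 4.322900.
λ_+ = σ² (1 + √c)² = 8 · (1 + 0.264906)² = 8 · (1.264906)² = 12.799907.

Rounded to 4 decimal places: λ_− ≈ 4.3229, λ_+ ≈ 12.7999.


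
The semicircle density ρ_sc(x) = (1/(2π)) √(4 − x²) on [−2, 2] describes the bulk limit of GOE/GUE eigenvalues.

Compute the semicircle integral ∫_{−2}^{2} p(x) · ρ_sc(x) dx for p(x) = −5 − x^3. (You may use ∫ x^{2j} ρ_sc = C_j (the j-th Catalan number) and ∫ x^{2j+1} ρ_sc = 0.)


Write p(x) = Σ a_i x^i, split into monomials and integrate each against ρ_sc separately.
Using ∫ x^{2j} ρ_sc = C_j = (1/(j+1)) C(2j, j) (Catalan numbers) and ∫ x^{2j+1} ρ_sc = 0 (odd monomials vanish by symmetry):
  i = 0 (even): a_0 · C_{0} = -5 · 1 = -5
  i = 3 (odd): ∫ x^3 ρ_sc = 0 (vanishes)

Summing the contributions: ∫_{−2}^{2} p(x) ρ_sc(x) dx = -5.


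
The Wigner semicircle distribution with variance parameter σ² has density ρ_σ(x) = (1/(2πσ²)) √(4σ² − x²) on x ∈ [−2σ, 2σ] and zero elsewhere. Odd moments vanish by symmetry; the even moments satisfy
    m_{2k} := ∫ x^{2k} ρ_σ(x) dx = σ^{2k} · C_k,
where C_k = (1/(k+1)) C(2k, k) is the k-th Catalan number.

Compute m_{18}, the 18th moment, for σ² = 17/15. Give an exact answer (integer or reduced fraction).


By the scaled semicircle moment identity, m_{2k} = σ^{2k} · C_k with k = 9.
C_9 = (1/(k+1)) · C(2k, k) = (1/10) · C(18, 9) = (1/10) · 48620 = 4862.
σ^{2k} = (σ²)^k = (17/15)^9 = 118587876497/38443359375.

Therefore m_{18} = σ^{18} · C_9 = (118587876497/38443359375) · 4862 = 576574255528414/38443359375.


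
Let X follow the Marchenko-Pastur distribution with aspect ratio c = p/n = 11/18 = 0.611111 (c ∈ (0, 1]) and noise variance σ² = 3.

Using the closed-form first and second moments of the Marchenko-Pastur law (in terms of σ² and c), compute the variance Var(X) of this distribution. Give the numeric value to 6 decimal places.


Recall the MP moments m_1 = E[X] = σ² and m_2 = E[X²] = σ⁴ (1 + c).
m_1 = E[X] = σ² = 3, so m_1² = 9.
m_2 = E[X²] = σ⁴ (1 + c) = 9 · (1 + 0.611111) = 9 · 1.611111 = 14.500000.
(Note m_2 − m_1² simplifies to c · σ⁴ = 0.611111 · 9.)

Var(X) = m_2 − m_1² = 14.500000 − 9 = 5.500000.


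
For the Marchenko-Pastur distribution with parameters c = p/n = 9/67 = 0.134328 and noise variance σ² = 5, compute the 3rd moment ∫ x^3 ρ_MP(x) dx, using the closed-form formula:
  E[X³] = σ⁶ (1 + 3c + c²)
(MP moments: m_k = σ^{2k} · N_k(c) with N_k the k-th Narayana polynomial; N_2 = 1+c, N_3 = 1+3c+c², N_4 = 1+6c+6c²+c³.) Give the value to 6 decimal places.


E[X³] = σ⁶ (1 + 3c + c²) (third MP moment). With σ² = 5 (so σ⁶ = 125) and c = 9/67 = 0.134328: E[X³] = 125 · (1 + 3·0.134328 + (0.134328)²) = 125 · 1.421029.

So E[X^3] = 177.628648.


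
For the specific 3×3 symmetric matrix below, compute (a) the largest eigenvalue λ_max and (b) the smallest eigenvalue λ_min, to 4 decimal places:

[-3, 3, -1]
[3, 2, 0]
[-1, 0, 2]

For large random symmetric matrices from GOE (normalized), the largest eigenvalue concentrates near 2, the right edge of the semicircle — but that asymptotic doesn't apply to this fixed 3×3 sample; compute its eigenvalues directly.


Since M is real symmetric, all three eigenvalues are real; they are the roots of det(λI − M) = λ³ − (tr M) λ² + s λ − det M, where s is the sum of the principal 2×2 minors.
tr M = -3 + 2 + 2 = 1.
s = ((-3)·2 − 3²) + ((-3)·2 − (-1)²) + (2·2 − 0²) = -15 + (-7) + 4 = -18.
det M (expand along row 1) = (-3)·4 − 3·6 + (-1)·2 = -32.
Characteristic polynomial: λ³ − λ² − 18λ + 32 = 0.
Substitute λ = y + (tr M)/3 = y + 0.333333 to remove the quadratic term: y³ + p·y + q = 0 with p = s − (tr M)²/3 = -18.333333 and q = −2(tr M)³/27 + (tr M)·s/3 − det M = 25.925926.
Three real roots ⇒ use the trigonometric (Viète) form: r = 2√(−p/3) = 4.944132, φ = arccos(3q/(p·r)) = arccos(-0.858073) = 2.602301 rad.
y_k = r·cos(φ/3 − 2πk/3) for k = 0, 1, 2 gives y = 3.197796, 1.666667, -4.864462.
λ_k = y_k + 0.333333 gives λ = 3.5311, 2.0000, -4.5311 (check: the sum is 1.0000 = tr M).

Hence λ_max = 3.5311 and λ_min = -4.5311.


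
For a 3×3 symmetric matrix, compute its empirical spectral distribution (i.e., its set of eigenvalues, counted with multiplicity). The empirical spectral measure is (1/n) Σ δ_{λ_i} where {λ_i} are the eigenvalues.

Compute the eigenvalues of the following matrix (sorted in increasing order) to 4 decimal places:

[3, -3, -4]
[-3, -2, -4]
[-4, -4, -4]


Since M is real symmetric, all three eigenvalues are real; they are the roots of det(λI − M) = λ³ − (tr M) λ² + s λ − det M, where s is the sum of the principal 2×2 minors.
tr M = 3 + (-2) + (-4) = -3.
s = (3·(-2) − (-3)²) + (3·(-4) − (-4)²) + ((-2)·(-4) − (-4)²) = -15 + (-28) + (-8) = -51.
det M (expand along row 1) = 3·(-8) − (-3)·(-4) + (-4)·4 = -52.
Characteristic polynomial: λ³ + 3λ² − 51λ + 52 = 0.
Substitute λ = y + (tr M)/3 = y − 1.000000 to remove the quadratic term: y³ + p·y + q = 0 with p = s − (tr M)²/3 = -54.000000 and q = −2(tr M)³/27 + (tr M)·s/3 − det M = 105.000000.
Three real roots ⇒ use the trigonometric (Viète) form: r = 2√(−p/3) = 8.485281, φ = arccos(3q/(p·r)) = arccos(-0.687465) = 2.328789 rad.
y_k = r·cos(φ/3 − 2πk/3) for k = 0, 1, 2 gives y = 6.054560, 2.121188, -8.175748.
λ_k = y_k − 1.000000 gives λ = 5.0546, 1.1212, -9.1757 (check: the sum is -3.0000 = tr M).

Eigenvalues sorted in increasing order: [-9.1757, 1.1212, 5.0546].


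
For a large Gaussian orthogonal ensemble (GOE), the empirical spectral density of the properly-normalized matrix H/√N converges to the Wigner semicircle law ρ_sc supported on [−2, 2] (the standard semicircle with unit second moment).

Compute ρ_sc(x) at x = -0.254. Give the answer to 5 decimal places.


ρ_sc(x) = (1/(2π)) √(4 − x²). With x = -0.254:
  4 − x² = 4 − (-0.254)² = 4 − 0.064516 = 3.935484.
  √(4 − x²) = 1.983805.
  1/(2π) = 0.159155.
  ρ_sc(-0.254) = 0.159155 · 1.983805 = 0.315732.

Rounded to 5 decimal places: ρ_sc(-0.254) ≈ 0.31573.


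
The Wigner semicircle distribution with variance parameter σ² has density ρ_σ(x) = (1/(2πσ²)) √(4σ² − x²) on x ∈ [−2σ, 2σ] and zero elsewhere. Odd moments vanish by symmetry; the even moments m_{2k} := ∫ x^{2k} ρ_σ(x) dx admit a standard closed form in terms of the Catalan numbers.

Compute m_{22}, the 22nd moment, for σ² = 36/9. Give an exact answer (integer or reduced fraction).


By the scaled semicircle moment identity, m_{2k} = σ^{2k} · C_k with k = 11.
C_11 = (1/(k+1)) · C(2k, k) = (1/12) · C(22, 11) = (1/12) · 705432 = 58786.
σ^{2k} = (σ²)^k = (36/9)^11 = 4194304.

Therefore m_{22} = σ^{22} · C_11 = 4194304 · 58786 = 246566354944.


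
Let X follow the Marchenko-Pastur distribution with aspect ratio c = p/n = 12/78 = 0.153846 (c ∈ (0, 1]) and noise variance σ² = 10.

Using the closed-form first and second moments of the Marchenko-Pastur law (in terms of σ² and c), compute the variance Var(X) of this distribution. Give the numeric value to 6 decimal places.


Recall the MP moments m_1 = E[X] = σ² and m_2 = E[X²] = σ⁴ (1 + c).
m_1 = E[X] = σ² = 10, so m_1² = 100.
m_2 = E[X²] = σ⁴ (1 + c) = 100 · (1 + 0.153846) = 100 · 1.153846 = 115.384615.
(Note m_2 − m_1² simplifies to c · σ⁴ = 0.153846 · 100.)

Var(X) = m_2 − m_1² = 115.384615 − 100 = 15.384615.


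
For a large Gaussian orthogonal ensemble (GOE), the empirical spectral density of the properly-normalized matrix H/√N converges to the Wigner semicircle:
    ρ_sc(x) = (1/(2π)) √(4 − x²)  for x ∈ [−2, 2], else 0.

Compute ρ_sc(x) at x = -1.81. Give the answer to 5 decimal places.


ρ_sc(x) = (1/(2π)) √(4 − x²). With x = -1.81:
  4 − x² = 4 − (-1.81)² = 4 − 3.276100 = 0.723900.
  √(4 − x²) = 0.850823.
  1/(2π) = 0.159155.
  ρ_sc(-1.81) = 0.159155 · 0.850823 = 0.135413.

Rounded to 5 decimal places: ρ_sc(-1.81) ≈ 0.13541.


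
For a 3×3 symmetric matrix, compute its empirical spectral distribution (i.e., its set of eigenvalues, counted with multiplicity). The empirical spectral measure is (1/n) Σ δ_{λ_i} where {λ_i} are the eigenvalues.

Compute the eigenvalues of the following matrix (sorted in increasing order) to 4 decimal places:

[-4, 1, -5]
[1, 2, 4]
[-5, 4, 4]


Since M is real symmetric, all three eigenvalues are real; they are the roots of det(λI − M) = λ³ − (tr M) λ² + s λ − det M, where s is the sum of the principal 2×2 minors.
tr M = -4 + 2 + 4 = 2.
s = ((-4)·2 − 1²) + ((-4)·4 − (-5)²) + (2·4 − 4²) = -9 + (-41) + (-8) = -58.
det M (expand along row 1) = (-4)·(-8) − 1·24 + (-5)·14 = -62.
Characteristic polynomial: λ³ − 2λ² − 58λ + 62 = 0.
Substitute λ = y + (tr M)/3 = y + 0.666667 to remove the quadratic term: y³ + p·y + q = 0 with p = s − (tr M)²/3 = -59.333333 and q = −2(tr M)³/27 + (tr M)·s/3 − det M = 22.740741.
Three real roots ⇒ use the trigonometric (Viète) form: r = 2√(−p/3) = 8.894443, φ = arccos(3q/(p·r)) = arccos(-0.129273) = 1.700432 rad.
y_k = r·cos(φ/3 − 2πk/3) for k = 0, 1, 2 gives y = 7.503509, 0.384227, -7.887736.
λ_k = y_k + 0.666667 gives λ = 8.1702, 1.0509, -7.2211 (check: the sum is 2.0000 = tr M).

Eigenvalues sorted in increasing order: [-7.2211, 1.0509, 8.1702].


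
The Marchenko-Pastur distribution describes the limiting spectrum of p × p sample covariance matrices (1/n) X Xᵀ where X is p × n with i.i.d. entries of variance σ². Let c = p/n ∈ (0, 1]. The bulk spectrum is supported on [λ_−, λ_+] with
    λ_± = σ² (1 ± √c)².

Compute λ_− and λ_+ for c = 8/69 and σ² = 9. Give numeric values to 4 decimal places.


c = 8/69 = 0.115942; √c = 0.340503.
λ_− = σ² (1 − √c)² = 9 · (1 − 0.340503)² = 9 · (0.659497)² = 3.914431.
λ_+ = σ² (1 + √c)² = 9 · (1 + 0.340503)² = 9 · (1.340503)² = 16.172525.

Rounded to 4 decimal places: λ_− ≈ 3.9144, λ_+ ≈ 16.1725.


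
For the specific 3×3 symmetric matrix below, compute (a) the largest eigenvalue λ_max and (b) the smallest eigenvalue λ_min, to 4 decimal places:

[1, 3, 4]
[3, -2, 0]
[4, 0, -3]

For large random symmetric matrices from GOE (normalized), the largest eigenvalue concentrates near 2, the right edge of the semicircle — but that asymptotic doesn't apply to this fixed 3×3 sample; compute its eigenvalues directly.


Since M is real symmetric, all three eigenvalues are real; they are the roots of det(λI − M) = λ³ − (tr M) λ² + s λ − det M, where s is the sum of the principal 2×2 minors.
tr M = 1 + (-2) + (-3) = -4.
s = (1·(-2) − 3²) + (1·(-3) − 4²) + ((-2)·(-3) − 0²) = -11 + (-19) + 6 = -24.
det M (expand along row 1) = 1·6 − 3·(-9) + 4·8 = 65.
Characteristic polynomial: λ³ + 4λ² − 24λ − 65 = 0.
Substitute λ = y + (tr M)/3 = y − 1.333333 to remove the quadratic term: y³ + p·y + q = 0 with p = s − (tr M)²/3 = -29.333333 and q = −2(tr M)³/27 + (tr M)·s/3 − det M = -28.259259.
Three real roots ⇒ use the trigonometric (Viète) form: r = 2√(−p/3) = 6.253888, φ = arccos(3q/(p·r)) = arccos(0.462137) = 1.090393 rad.
y_k = r·cos(φ/3 − 2πk/3) for k = 0, 1, 2 gives y = 5.845326, -0.997188, -4.848138.
λ_k = y_k − 1.333333 gives λ = 4.5120, -2.3305, -6.1815 (check: the sum is -4.0000 = tr M).

Hence λ_max = 4.5120 and λ_min = -6.1815.


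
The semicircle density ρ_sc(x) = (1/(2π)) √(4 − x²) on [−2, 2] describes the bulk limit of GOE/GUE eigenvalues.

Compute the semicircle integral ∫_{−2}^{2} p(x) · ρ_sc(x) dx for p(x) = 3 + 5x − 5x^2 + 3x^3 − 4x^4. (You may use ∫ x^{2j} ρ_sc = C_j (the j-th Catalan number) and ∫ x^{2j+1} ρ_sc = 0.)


Write p(x) = Σ a_i x^i, split into monomials and integrate each against ρ_sc separately.
Using ∫ x^{2j} ρ_sc = C_j = (1/(j+1)) C(2j, j) (Catalan numbers) and ∫ x^{2j+1} ρ_sc = 0 (odd monomials vanish by symmetry):
  i = 0 (even): a_0 · C_{0} = 3 · 1 = 3
  i = 1 (odd): ∫ x^1 ρ_sc = 0 (vanishes)
  i = 2 (even): a_2 · C_{1} = -5 · 1 = -5
  i = 3 (odd): ∫ x^3 ρ_sc = 0 (vanishes)
  i = 4 (even): a_4 · C_{2} = -4 · 2 = -8

Summing the contributions: ∫_{−2}^{2} p(x) ρ_sc(x) dx = 3 + (-5) + (-8) = -10.


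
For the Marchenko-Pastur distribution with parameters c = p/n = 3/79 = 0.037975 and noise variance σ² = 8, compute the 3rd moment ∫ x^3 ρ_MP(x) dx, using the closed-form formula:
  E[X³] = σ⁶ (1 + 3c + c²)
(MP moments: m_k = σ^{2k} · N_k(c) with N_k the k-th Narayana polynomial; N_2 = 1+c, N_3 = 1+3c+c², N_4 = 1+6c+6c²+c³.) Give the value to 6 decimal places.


E[X³] = σ⁶ (1 + 3c + c²) (third MP moment). With σ² = 8 (so σ⁶ = 512) and c = 3/79 = 0.037975: E[X³] = 512 · (1 + 3·0.037975 + (0.037975)²) = 512 · 1.115366.

So E[X^3] = 571.067457.


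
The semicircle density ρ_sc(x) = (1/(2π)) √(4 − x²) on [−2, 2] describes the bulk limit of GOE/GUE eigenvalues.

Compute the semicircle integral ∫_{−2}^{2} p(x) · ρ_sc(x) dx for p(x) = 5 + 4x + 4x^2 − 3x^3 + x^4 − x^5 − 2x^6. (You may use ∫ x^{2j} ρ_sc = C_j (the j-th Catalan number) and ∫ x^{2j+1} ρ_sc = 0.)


Write p(x) = Σ a_i x^i, split into monomials and integrate each against ρ_sc separately.
Using ∫ x^{2j} ρ_sc = C_j = (1/(j+1)) C(2j, j) (Catalan numbers) and ∫ x^{2j+1} ρ_sc = 0 (odd monomials vanish by symmetry):
  i = 0 (even): a_0 · C_{0} = 5 · 1 = 5
  i = 1 (odd): ∫ x^1 ρ_sc = 0 (vanishes)
  i = 2 (even): a_2 · C_{1} = 4 · 1 = 4
  i = 3 (odd): ∫ x^3 ρ_sc = 0 (vanishes)
  i = 4 (even): a_4 · C_{2} = 1 · 2 = 2
  i = 5 (odd): ∫ x^5 ρ_sc = 0 (vanishes)
  i = 6 (even): a_6 · C_{3} = -2 · 5 = -10

Summing the contributions: ∫_{−2}^{2} p(x) ρ_sc(x) dx = 5 + 4 + 2 + (-10) = 1.


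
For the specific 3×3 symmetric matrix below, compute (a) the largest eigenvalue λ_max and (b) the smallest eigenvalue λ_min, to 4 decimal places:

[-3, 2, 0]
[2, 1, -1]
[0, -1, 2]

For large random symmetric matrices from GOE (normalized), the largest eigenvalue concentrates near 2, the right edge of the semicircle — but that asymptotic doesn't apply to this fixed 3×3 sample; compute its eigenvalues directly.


Since M is real symmetric, all three eigenvalues are real; they are the roots of det(λI − M) = λ³ − (tr M) λ² + s λ − det M, where s is the sum of the principal 2×2 minors.
tr M = -3 + 1 + 2 = 0.
s = ((-3)·1 − 2²) + ((-3)·2 − 0²) + (1·2 − (-1)²) = -7 + (-6) + 1 = -12.
det M (expand along row 1) = (-3)·1 − 2·4 + 0·(-2) = -11.
Characteristic polynomial: λ³ − 12λ + 11 = 0.
Substitute λ = y + (tr M)/3 = y + 0.000000 to remove the quadratic term: y³ + p·y + q = 0 with p = s − (tr M)²/3 = -12.000000 and q = −2(tr M)³/27 + (tr M)·s/3 − det M = 11.000000.
Three real roots ⇒ use the trigonometric (Viète) form: r = 2√(−p/3) = 4.000000, φ = arccos(3q/(p·r)) = arccos(-0.687500) = 2.328837 rad.
y_k = r·cos(φ/3 − 2πk/3) for k = 0, 1, 2 gives y = 2.854102, 1.000000, -3.854102.
λ_k = y_k + 0.000000 gives λ = 2.8541, 1.0000, -3.8541 (check: the sum is 0.0000 = tr M).

Hence λ_max = 2.8541 and λ_min = -3.8541.


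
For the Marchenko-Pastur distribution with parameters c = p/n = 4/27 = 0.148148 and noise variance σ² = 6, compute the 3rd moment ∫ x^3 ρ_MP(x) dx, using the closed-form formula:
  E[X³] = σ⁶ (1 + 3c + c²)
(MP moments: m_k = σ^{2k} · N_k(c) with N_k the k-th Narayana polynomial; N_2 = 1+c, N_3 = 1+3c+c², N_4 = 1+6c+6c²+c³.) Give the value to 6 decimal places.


E[X³] = σ⁶ (1 + 3c + c²) (third MP moment). With σ² = 6 (so σ⁶ = 216) and c = 4/27 = 0.148148: E[X³] = 216 · (1 + 3·0.148148 + (0.148148)²) = 216 · 1.466392.

So E[X^3] = 316.740741.


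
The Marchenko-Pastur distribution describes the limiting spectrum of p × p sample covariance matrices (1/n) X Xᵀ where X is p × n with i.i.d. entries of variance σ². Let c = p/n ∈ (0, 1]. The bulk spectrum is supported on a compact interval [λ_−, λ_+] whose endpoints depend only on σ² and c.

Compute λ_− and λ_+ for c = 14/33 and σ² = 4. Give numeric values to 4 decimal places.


c = 14/33 = 0.424242; √c = 0.651339.
λ_− = σ² (1 − √c)² = 4 · (1 − 0.651339)² = 4 · (0.348661)² = 0.486258.
λ_+ = σ² (1 + √c)² = 4 · (1 + 0.651339)² = 4 · (1.651339)² = 10.907681.

Rounded to 4 decimal places: λ_− ≈ 0.4863, λ_+ ≈ 10.9077.


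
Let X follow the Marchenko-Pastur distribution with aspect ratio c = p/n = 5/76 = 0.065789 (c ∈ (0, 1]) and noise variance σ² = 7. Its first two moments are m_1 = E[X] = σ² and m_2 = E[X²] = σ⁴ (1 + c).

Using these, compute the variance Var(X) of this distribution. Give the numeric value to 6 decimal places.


m_1 = E[X] = σ² = 7, so m_1² = 49.
m_2 = E[X²] = σ⁴ (1 + c) = 49 · (1 + 0.065789) = 49 · 1.065789 = 52.223684.
(Note m_2 − m_1² simplifies to c · σ⁴ = 0.065789 · 49.)

Var(X) = m_2 − m_1² = 52.223684 − 49 = 3.223684.


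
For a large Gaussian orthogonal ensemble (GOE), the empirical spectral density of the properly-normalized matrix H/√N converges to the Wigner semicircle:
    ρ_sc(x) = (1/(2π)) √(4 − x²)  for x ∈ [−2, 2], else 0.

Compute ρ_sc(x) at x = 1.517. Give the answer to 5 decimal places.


ρ_sc(x) = (1/(2π)) √(4 − x²). With x = 1.517:
  4 − x² = 4 − (1.517)² = 4 − 2.301289 = 1.698711.
  √(4 − x²) = 1.303346.
  1/(2π) = 0.159155.
  ρ_sc(1.517) = 0.159155 · 1.303346 = 0.207434.

Rounded to 5 decimal places: ρ_sc(1.517) ≈ 0.20743.


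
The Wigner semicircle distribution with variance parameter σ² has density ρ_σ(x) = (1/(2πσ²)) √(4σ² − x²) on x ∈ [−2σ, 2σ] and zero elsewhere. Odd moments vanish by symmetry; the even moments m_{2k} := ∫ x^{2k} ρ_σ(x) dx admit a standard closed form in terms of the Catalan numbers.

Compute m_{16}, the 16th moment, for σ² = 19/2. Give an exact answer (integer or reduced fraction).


By the scaled semicircle moment identity, m_{2k} = σ^{2k} · C_k with k = 8.
C_8 = (1/(k+1)) · C(2k, k) = (1/9) · C(16, 8) = (1/9) · 12870 = 1430.
σ^{2k} = (σ²)^k = (19/2)^8 = 16983563041/256.

Therefore m_{16} = σ^{16} · C_8 = (16983563041/256) · 1430 = 12143247574315/128.


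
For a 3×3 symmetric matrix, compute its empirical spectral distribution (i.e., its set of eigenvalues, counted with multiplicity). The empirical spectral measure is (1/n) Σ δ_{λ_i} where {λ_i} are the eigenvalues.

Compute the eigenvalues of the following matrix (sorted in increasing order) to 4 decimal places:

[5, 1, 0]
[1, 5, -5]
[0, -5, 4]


Since M is real symmetric, all three eigenvalues are real; they are the roots of det(λI − M) = λ³ − (tr M) λ² + s λ − det M, where s is the sum of the principal 2×2 minors.
tr M = 5 + 5 + 4 = 14.
s = (5·5 − 1²) + (5·4 − 0²) + (5·4 − (-5)²) = 24 + 20 + (-5) = 39.
det M (expand along row 1) = 5·(-5) − 1·4 + 0·(-5) = -29.
Characteristic polynomial: λ³ − 14λ² + 39λ + 29 = 0.
Substitute λ = y + (tr M)/3 = y + 4.666667 to remove the quadratic term: y³ + p·y + q = 0 with p = s − (tr M)²/3 = -26.333333 and q = −2(tr M)³/27 + (tr M)·s/3 − det M = 7.740741.
Three real roots ⇒ use the trigonometric (Viète) form: r = 2√(−p/3) = 5.925463, φ = arccos(3q/(p·r)) = arccos(-0.148825) = 1.720176 rad.
y_k = r·cos(φ/3 − 2πk/3) for k = 0, 1, 2 gives y = 4.977778, 0.294926, -5.272704.
λ_k = y_k + 4.666667 gives λ = 9.6444, 4.9616, -0.6060 (check: the sum is 14.0000 = tr M).

Eigenvalues sorted in increasing order: [-0.6060, 4.9616, 9.6444].


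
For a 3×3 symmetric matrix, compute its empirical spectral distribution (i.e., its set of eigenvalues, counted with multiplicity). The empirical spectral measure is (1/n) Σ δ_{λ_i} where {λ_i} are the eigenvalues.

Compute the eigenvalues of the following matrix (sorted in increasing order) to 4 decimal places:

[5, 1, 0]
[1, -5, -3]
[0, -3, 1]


Since M is real symmetric, all three eigenvalues are real; they are the roots of det(λI − M) = λ³ − (tr M) λ² + s λ − det M, where s is the sum of the principal 2×2 minors.
tr M = 5 + (-5) + 1 = 1.
s = (5·(-5) − 1²) + (5·1 − 0²) + ((-5)·1 − (-3)²) = -26 + 5 + (-14) = -35.
det M (expand along row 1) = 5·(-14) − 1·1 + 0·(-3) = -71.
Characteristic polynomial: λ³ − λ² − 35λ + 71 = 0.
Substitute λ = y + (tr M)/3 = y + 0.333333 to remove the quadratic term: y³ + p·y + q = 0 with p = s − (tr M)²/3 = -35.333333 and q = −2(tr M)³/27 + (tr M)·s/3 − det M = 59.259259.
Three real roots ⇒ use the trigonometric (Viète) form: r = 2√(−p/3) = 6.863753, φ = arccos(3q/(p·r)) = arccos(-0.733046) = 2.393586 rad.
y_k = r·cos(φ/3 − 2πk/3) for k = 0, 1, 2 gives y = 4.792540, 1.858963, -6.651503.
λ_k = y_k + 0.333333 gives λ = 5.1259, 2.1923, -6.3182 (check: the sum is 1.0000 = tr M).

Eigenvalues sorted in increasing order: [-6.3182, 2.1923, 5.1259].


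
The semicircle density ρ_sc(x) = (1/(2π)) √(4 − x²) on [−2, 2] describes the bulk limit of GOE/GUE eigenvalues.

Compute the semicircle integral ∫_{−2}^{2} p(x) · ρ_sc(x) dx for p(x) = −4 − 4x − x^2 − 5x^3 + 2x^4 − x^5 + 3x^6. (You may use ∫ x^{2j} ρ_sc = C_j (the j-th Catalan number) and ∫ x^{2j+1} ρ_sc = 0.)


Write p(x) = Σ a_i x^i, split into monomials and integrate each against ρ_sc separately.
Using ∫ x^{2j} ρ_sc = C_j = (1/(j+1)) C(2j, j) (Catalan numbers) and ∫ x^{2j+1} ρ_sc = 0 (odd monomials vanish by symmetry):
  i = 0 (even): a_0 · C_{0} = -4 · 1 = -4
  i = 1 (odd): ∫ x^1 ρ_sc = 0 (vanishes)
  i = 2 (even): a_2 · C_{1} = -1 · 1 = -1
  i = 3 (odd): ∫ x^3 ρ_sc = 0 (vanishes)
  i = 4 (even): a_4 · C_{2} = 2 · 2 = 4
  i = 5 (odd): ∫ x^5 ρ_sc = 0 (vanishes)
  i = 6 (even): a_6 · C_{3} = 3 · 5 = 15

Summing the contributions: ∫_{−2}^{2} p(x) ρ_sc(x) dx = (-4) + (-1) + 4 + 15 = 14.


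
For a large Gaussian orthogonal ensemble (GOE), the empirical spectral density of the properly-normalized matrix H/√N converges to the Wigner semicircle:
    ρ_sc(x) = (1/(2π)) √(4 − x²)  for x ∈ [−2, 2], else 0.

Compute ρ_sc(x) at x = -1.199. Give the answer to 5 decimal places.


ρ_sc(x) = (1/(2π)) √(4 − x²). With x = -1.199:
  4 − x² = 4 − (-1.199)² = 4 − 1.437601 = 2.562399.
  √(4 − x²) = 1.600750.
  1/(2π) = 0.159155.
  ρ_sc(-1.199) = 0.159155 · 1.600750 = 0.254767.

Rounded to 5 decimal places: ρ_sc(-1.199) ≈ 0.25477.


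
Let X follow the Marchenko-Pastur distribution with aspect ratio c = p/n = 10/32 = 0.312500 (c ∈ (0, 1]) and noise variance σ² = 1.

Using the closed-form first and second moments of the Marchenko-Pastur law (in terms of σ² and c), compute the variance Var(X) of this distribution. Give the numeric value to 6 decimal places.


Recall the MP moments m_1 = E[X] = σ² and m_2 = E[X²] = σ⁴ (1 + c).
m_1 = E[X] = σ² = 1, so m_1² = 1.
m_2 = E[X²] = σ⁴ (1 + c) = 1 · (1 + 0.312500) = 1 · 1.312500 = 1.312500.
(Note m_2 − m_1² simplifies to c · σ⁴ = 0.312500 · 1.)

Var(X) = m_2 − m_1² = 1.312500 − 1 = 0.312500.


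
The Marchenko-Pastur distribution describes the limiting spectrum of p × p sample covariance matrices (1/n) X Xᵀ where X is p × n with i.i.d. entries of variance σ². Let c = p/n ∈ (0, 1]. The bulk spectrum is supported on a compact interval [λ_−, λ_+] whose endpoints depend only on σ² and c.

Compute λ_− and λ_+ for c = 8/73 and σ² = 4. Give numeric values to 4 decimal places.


c = 8/73 = 0.109589; √c = 0.331042.
λ_− = σ² (1 − √c)² = 4 · (1 − 0.331042)² = 4 · (0.668958)² = 1.790017.
λ_+ = σ² (1 + √c)² = 4 · (1 + 0.331042)² = 4 · (1.331042)² = 7.086695.

Rounded to 4 decimal places: λ_− ≈ 1.7900, λ_+ ≈ 7.0867.


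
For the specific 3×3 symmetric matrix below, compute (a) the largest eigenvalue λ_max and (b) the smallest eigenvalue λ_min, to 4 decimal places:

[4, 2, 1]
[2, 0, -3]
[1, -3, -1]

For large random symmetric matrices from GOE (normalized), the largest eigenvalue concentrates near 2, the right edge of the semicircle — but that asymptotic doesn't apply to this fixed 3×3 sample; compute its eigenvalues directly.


Since M is real symmetric, all three eigenvalues are real; they are the roots of det(λI − M) = λ³ − (tr M) λ² + s λ − det M, where s is the sum of the principal 2×2 minors.
tr M = 4 + 0 + (-1) = 3.
s = (4·0 − 2²) + (4·(-1) − 1²) + (0·(-1) − (-3)²) = -4 + (-5) + (-9) = -18.
det M (expand along row 1) = 4·(-9) − 2·1 + 1·(-6) = -44.
Characteristic polynomial: λ³ − 3λ² − 18λ + 44 = 0.
Substitute λ = y + (tr M)/3 = y + 1.000000 to remove the quadratic term: y³ + p·y + q = 0 with p = s − (tr M)²/3 = -21.000000 and q = −2(tr M)³/27 + (tr M)·s/3 − det M = 24.000000.
Three real roots ⇒ use the trigonometric (Viète) form: r = 2√(−p/3) = 5.291503, φ = arccos(3q/(p·r)) = arccos(-0.647939) = 2.275672 rad.
y_k = r·cos(φ/3 − 2πk/3) for k = 0, 1, 2 gives y = 3.840727, 1.231876, -5.072603.
λ_k = y_k + 1.000000 gives λ = 4.8407, 2.2319, -4.0726 (check: the sum is 3.0000 = tr M).

Hence λ_max = 4.8407 and λ_min = -4.0726.


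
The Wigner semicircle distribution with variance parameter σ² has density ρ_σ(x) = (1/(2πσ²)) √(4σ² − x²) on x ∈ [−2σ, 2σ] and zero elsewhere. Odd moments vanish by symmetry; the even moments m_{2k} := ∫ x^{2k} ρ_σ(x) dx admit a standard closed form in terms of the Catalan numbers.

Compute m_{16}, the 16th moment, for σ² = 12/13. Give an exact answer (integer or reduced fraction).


By the scaled semicircle moment identity, m_{2k} = σ^{2k} · C_k with k = 8.
C_8 = (1/(k+1)) · C(2k, k) = (1/9) · C(16, 8) = (1/9) · 12870 = 1430.
σ^{2k} = (σ²)^k = (12/13)^8 = 429981696/815730721.

Therefore m_{16} = σ^{16} · C_8 = (429981696/815730721) · 1430 = 47297986560/62748517.


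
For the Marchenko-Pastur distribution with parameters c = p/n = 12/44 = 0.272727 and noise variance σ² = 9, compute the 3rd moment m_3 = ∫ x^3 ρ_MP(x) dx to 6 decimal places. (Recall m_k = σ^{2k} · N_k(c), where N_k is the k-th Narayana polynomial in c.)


E[X³] = σ⁶ (1 + 3c + c²) (third MP moment). With σ² = 9 (so σ⁶ = 729) and c = 12/44 = 0.272727: E[X³] = 729 · (1 + 3·0.272727 + (0.272727)²) = 729 · 1.892562.

So E[X^3] = 1379.677686.


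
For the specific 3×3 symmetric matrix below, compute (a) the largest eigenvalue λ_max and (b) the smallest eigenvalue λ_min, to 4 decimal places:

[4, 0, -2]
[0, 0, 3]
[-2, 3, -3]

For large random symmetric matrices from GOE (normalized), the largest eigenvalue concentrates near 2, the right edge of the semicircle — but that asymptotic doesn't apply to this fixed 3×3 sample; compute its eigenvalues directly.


Since M is real symmetric, all three eigenvalues are real; they are the roots of det(λI − M) = λ³ − (tr M) λ² + s λ − det M, where s is the sum of the principal 2×2 minors.
tr M = 4 + 0 + (-3) = 1.
s = (4·0 − 0²) + (4·(-3) − (-2)²) + (0·(-3) − 3²) = 0 + (-16) + (-9) = -25.
det M (expand along row 1) = 4·(-9) − 0·6 + (-2)·0 = -36.
Characteristic polynomial: λ³ − λ² − 25λ + 36 = 0.
Substitute λ = y + (tr M)/3 = y + 0.333333 to remove the quadratic term: y³ + p·y + q = 0 with p = s − (tr M)²/3 = -25.333333 and q = −2(tr M)³/27 + (tr M)·s/3 − det M = 27.592593.
Three real roots ⇒ use the trigonometric (Viète) form: r = 2√(−p/3) = 5.811865, φ = arccos(3q/(p·r)) = arccos(-0.562219) = 2.167863 rad.
y_k = r·cos(φ/3 − 2πk/3) for k = 0, 1, 2 gives y = 4.359334, 1.149070, -5.508404.
λ_k = y_k + 0.333333 gives λ = 4.6927, 1.4824, -5.1751 (check: the sum is 1.0000 = tr M).

Hence λ_max = 4.6927 and λ_min = -5.1751.


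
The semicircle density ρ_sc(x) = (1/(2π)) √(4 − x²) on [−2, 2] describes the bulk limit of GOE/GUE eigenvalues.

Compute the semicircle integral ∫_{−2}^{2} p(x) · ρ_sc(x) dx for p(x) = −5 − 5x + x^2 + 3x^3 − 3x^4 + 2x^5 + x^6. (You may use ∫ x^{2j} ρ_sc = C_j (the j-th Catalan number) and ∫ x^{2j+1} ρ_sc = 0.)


Write p(x) = Σ a_i x^i, split into monomials and integrate each against ρ_sc separately.
Using ∫ x^{2j} ρ_sc = C_j = (1/(j+1)) C(2j, j) (Catalan numbers) and ∫ x^{2j+1} ρ_sc = 0 (odd monomials vanish by symmetry):
  i = 0 (even): a_0 · C_{0} = -5 · 1 = -5
  i = 1 (odd): ∫ x^1 ρ_sc = 0 (vanishes)
  i = 2 (even): a_2 · C_{1} = 1 · 1 = 1
  i = 3 (odd): ∫ x^3 ρ_sc = 0 (vanishes)
  i = 4 (even): a_4 · C_{2} = -3 · 2 = -6
  i = 5 (odd): ∫ x^5 ρ_sc = 0 (vanishes)
  i = 6 (even): a_6 · C_{3} = 1 · 5 = 5

Summing the contributions: ∫_{−2}^{2} p(x) ρ_sc(x) dx = (-5) + 1 + (-6) + 5 = -5.


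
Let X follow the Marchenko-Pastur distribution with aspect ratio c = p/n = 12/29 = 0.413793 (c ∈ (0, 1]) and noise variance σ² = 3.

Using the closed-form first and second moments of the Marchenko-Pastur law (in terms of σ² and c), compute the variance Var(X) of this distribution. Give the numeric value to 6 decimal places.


Recall the MP moments m_1 = E[X] = σ² and m_2 = E[X²] = σ⁴ (1 + c).
m_1 = E[X] = σ² = 3, so m_1² = 9.
m_2 = E[X²] = σ⁴ (1 + c) = 9 · (1 + 0.413793) = 9 · 1.413793 = 12.724138.
(Note m_2 − m_1² simplifies to c · σ⁴ = 0.413793 · 9.)

Var(X) = m_2 − m_1² = 12.724138 − 9 = 3.724138.


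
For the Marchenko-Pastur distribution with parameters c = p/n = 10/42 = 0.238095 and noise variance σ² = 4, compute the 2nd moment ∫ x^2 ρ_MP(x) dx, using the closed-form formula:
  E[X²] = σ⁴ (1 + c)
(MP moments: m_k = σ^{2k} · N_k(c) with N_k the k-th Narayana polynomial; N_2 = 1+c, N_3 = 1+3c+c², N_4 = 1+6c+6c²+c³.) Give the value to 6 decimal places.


E[X²] = σ⁴ (1 + c) (second MP moment). With σ² = 4 (so σ⁴ = 16) and c = 10/42 = 0.238095: E[X²] = 16 · (1 + 0.238095) = 16 · 1.238095.

So E[X^2] = 19.809524.
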